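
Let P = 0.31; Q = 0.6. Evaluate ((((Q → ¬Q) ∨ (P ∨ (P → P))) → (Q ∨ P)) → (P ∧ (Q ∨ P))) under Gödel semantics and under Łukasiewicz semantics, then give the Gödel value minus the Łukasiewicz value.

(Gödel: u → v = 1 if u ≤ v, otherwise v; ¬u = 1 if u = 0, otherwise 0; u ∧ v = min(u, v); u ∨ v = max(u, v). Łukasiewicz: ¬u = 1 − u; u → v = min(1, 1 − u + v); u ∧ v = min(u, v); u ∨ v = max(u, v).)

Gödel evaluation:
  ¬Q: Gödel ¬ of 0.6 = 0 (operand ≠ 0)
  (Q → ¬Q): 0.6 > 0, so result = 0
  (P → P): 0.31 ≤ 0.31, so result = 1
  (P ∨ (P → P)) = max(0.31, 1) = 1
  ((Q → ¬Q) ∨ (P ∨ (P → P))) = max(0, 1) = 1
  (Q ∨ P) = max(0.6, 0.31) = 0.6
  (((Q → ¬Q) ∨ (P ∨ (P → P))) → (Q ∨ P)): 1 > 0.6, so result = 0.6
  (Q ∨ P) = max(0.6, 0.31) = 0.6
  (P ∧ (Q ∨ P)) = min(0.31, 0.6) = 0.31
  ((((Q → ¬Q) ∨ (P ∨ (P → P))) → (Q ∨ P)) → (P ∧ (Q ∨ P))): 0.6 > 0.31, so result = 0.31
  Gödel value = 0.31
Łukasiewicz evaluation:
  ¬Q: Łukasiewicz ¬ gives 1 − 0.6 = 0.4
  (Q → ¬Q): min(1, 1 − 0.6 + 0.4) = 0.8
  (P → P): min(1, 1 − 0.31 + 0.31) = 1
  (P ∨ (P → P)) = max(0.31, 1) = 1
  ((Q → ¬Q) ∨ (P ∨ (P → P))) = max(0.8, 1) = 1
  (Q ∨ P) = max(0.6, 0.31) = 0.6
  (((Q → ¬Q) ∨ (P ∨ (P → P))) → (Q ∨ P)): min(1, 1 − 1 + 0.6) = 0.6
  (Q ∨ P) = max(0.6, 0.31) = 0.6
  (P ∧ (Q ∨ P)) = min(0.31, 0.6) = 0.31
  ((((Q → ¬Q) ∨ (P ∨ (P → P))) → (Q ∨ P)) → (P ∧ (Q ∨ P))): min(1, 1 − 0.6 + 0.31) = 0.71
  Łukasiewicz value = 0.71
Difference: 0.31 − 0.71 = -0.40

-0.40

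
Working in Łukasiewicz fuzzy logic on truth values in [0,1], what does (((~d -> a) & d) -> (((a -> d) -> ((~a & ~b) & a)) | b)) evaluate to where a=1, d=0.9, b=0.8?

0.90

~d: Łukasiewicz ¬ gives 1 − 0.9 = 0.1
(~d -> a): min(1, 1 − 0.1 + 1) = 1
((~d -> a) & d) = min(1, 0.9) = 0.9
(a -> d): min(1, 1 − 1 + 0.9) = 0.9
~a: Łukasiewicz ¬ gives 1 − 1 = 0
~b: Łukasiewicz ¬ gives 1 − 0.8 = 0.2
(~a & ~b) = min(0, 0.2) = 0
((~a & ~b) & a) = min(0, 1) = 0
((a -> d) -> ((~a & ~b) & a)): min(1, 1 − 0.9 + 0) = 0.1
(((a -> d) -> ((~a & ~b) & a)) | b) = max(0.1, 0.8) = 0.8
(((~d -> a) & d) -> (((a -> d) -> ((~a & ~b) & a)) | b)): min(1, 1 − 0.9 + 0.8) = 0.9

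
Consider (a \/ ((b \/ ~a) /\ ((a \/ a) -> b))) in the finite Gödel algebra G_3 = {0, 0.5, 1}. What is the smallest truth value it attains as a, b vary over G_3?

The minimum is attained at a = 0.5, b = 0:
  ~a: Gödel ¬ of 0.5 = 0 (operand ≠ 0)
  (b \/ ~a) = max(0, 0) = 0
  (a \/ a) = max(0.5, 0.5) = 0.5
  ((a \/ a) -> b): 0.5 > 0, so result = 0
  ((b \/ ~a) /\ ((a \/ a) -> b)) = min(0, 0) = 0
  (a \/ ((b \/ ~a) /\ ((a \/ a) -> b))) = max(0.5, 0) = 0.5
Checking all 9 assignments confirms none give a value below 0.50.

0.50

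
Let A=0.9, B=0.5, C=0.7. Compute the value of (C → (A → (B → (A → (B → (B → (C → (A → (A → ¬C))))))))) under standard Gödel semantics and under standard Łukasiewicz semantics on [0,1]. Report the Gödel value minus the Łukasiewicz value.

-1.00

Gödel evaluation:
  ¬C: Gödel ¬ of 0.7 = 0 (operand ≠ 0)
  (A → ¬C): 0.9 > 0, so result = 0
  (A → (A → ¬C)): 0.9 > 0, so result = 0
  (C → (A → (A → ¬C))): 0.7 > 0, so result = 0
  (B → (C → (A → (A → ¬C)))): 0.5 > 0, so result = 0
  (B → (B → (C → (A → (A → ¬C))))): 0.5 > 0, so result = 0
  (A → (B → (B → (C → (A → (A → ¬C)))))): 0.9 > 0, so result = 0
  (B → (A → (B → (B → (C → (A → (A → ¬C))))))): 0.5 > 0, so result = 0
  (A → (B → (A → (B → (B → (C → (A → (A → ¬C)))))))): 0.9 > 0, so result = 0
  (C → (A → (B → (A → (B → (B → (C → (A → (A → ¬C))))))))): 0.7 > 0, so result = 0
  Gödel value = 0
Łukasiewicz evaluation:
  ¬C: Łukasiewicz ¬ gives 1 − 0.7 = 0.3
  (A → ¬C): min(1, 1 − 0.9 + 0.3) = 0.4
  (A → (A → ¬C)): min(1, 1 − 0.9 + 0.4) = 0.5
  (C → (A → (A → ¬C))): min(1, 1 − 0.7 + 0.5) = 0.8
  (B → (C → (A → (A → ¬C)))): min(1, 1 − 0.5 + 0.8) = 1
  (B → (B → (C → (A → (A → ¬C))))): min(1, 1 − 0.5 + 1) = 1
  (A → (B → (B → (C → (A → (A → ¬C)))))): min(1, 1 − 0.9 + 1) = 1
  (B → (A → (B → (B → (C → (A → (A → ¬C))))))): min(1, 1 − 0.5 + 1) = 1
  (A → (B → (A → (B → (B → (C → (A → (A → ¬C)))))))): min(1, 1 − 0.9 + 1) = 1
  (C → (A → (B → (A → (B → (B → (C → (A → (A → ¬C))))))))): min(1, 1 − 0.7 + 1) = 1
  Łukasiewicz value = 1
Difference: 0 − 1 = -1.00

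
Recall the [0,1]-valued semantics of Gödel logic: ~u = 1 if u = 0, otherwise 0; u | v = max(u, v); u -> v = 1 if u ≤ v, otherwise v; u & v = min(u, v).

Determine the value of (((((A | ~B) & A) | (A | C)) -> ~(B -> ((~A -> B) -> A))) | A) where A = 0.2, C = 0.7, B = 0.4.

0.20

~B: Gödel ¬ of 0.4 = 0 (operand ≠ 0)
(A | ~B) = max(0.2, 0) = 0.2
((A | ~B) & A) = min(0.2, 0.2) = 0.2
(A | C) = max(0.2, 0.7) = 0.7
(((A | ~B) & A) | (A | C)) = max(0.2, 0.7) = 0.7
~A: Gödel ¬ of 0.2 = 0 (operand ≠ 0)
(~A -> B): 0 ≤ 0.4, so result = 1
((~A -> B) -> A): 1 > 0.2, so result = 0.2
(B -> ((~A -> B) -> A)): 0.4 > 0.2, so result = 0.2
~(B -> ((~A -> B) -> A)): Gödel ¬ of 0.2 = 0 (operand ≠ 0)
((((A | ~B) & A) | (A | C)) -> ~(B -> ((~A -> B) -> A))): 0.7 > 0, so result = 0
(((((A | ~B) & A) | (A | C)) -> ~(B -> ((~A -> B) -> A))) | A) = max(0, 0.2) = 0.2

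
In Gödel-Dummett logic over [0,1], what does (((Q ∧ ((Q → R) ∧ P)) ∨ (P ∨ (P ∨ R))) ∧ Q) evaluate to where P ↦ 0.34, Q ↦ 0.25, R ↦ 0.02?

0.25

(Q → R): 0.25 > 0.02, so result = 0.02
((Q → R) ∧ P) = min(0.02, 0.34) = 0.02
(Q ∧ ((Q → R) ∧ P)) = min(0.25, 0.02) = 0.02
(P ∨ R) = max(0.34, 0.02) = 0.34
(P ∨ (P ∨ R)) = max(0.34, 0.34) = 0.34
((Q ∧ ((Q → R) ∧ P)) ∨ (P ∨ (P ∨ R))) = max(0.02, 0.34) = 0.34
(((Q ∧ ((Q → R) ∧ P)) ∨ (P ∨ (P ∨ R))) ∧ Q) = min(0.34, 0.25) = 0.25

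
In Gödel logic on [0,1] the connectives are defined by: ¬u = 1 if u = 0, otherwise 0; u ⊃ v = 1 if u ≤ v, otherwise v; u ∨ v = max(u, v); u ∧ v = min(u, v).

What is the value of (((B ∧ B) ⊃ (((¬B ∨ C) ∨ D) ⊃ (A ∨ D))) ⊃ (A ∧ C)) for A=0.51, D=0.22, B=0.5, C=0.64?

0.51

(B ∧ B) = min(0.5, 0.5) = 0.5
¬B: Gödel ¬ of 0.5 = 0 (operand ≠ 0)
(¬B ∨ C) = max(0, 0.64) = 0.64
((¬B ∨ C) ∨ D) = max(0.64, 0.22) = 0.64
(A ∨ D) = max(0.51, 0.22) = 0.51
(((¬B ∨ C) ∨ D) ⊃ (A ∨ D)): 0.64 > 0.51, so result = 0.51
((B ∧ B) ⊃ (((¬B ∨ C) ∨ D) ⊃ (A ∨ D))): 0.5 ≤ 0.51, so result = 1
(A ∧ C) = min(0.51, 0.64) = 0.51
(((B ∧ B) ⊃ (((¬B ∨ C) ∨ D) ⊃ (A ∨ D))) ⊃ (A ∧ C)): 1 > 0.51, so result = 0.51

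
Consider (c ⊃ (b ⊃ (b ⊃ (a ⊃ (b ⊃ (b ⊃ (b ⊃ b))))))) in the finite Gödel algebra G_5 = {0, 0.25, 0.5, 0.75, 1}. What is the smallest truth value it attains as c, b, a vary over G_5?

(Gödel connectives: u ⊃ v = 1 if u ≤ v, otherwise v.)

Every assignment gives 1. For instance at c = 0, b = 0, a = 0:
  (b ⊃ b): 0 ≤ 0, so result = 1
  (b ⊃ (b ⊃ b)): 0 ≤ 1, so result = 1
  (b ⊃ (b ⊃ (b ⊃ b))): 0 ≤ 1, so result = 1
  (a ⊃ (b ⊃ (b ⊃ (b ⊃ b)))): 0 ≤ 1, so result = 1
  (b ⊃ (a ⊃ (b ⊃ (b ⊃ (b ⊃ b))))): 0 ≤ 1, so result = 1
  (b ⊃ (b ⊃ (a ⊃ (b ⊃ (b ⊃ (b ⊃ b)))))): 0 ≤ 1, so result = 1
  (c ⊃ (b ⊃ (b ⊃ (a ⊃ (b ⊃ (b ⊃ (b ⊃ b))))))): 0 ≤ 1, so result = 1
All 125 assignments give value 1 — the formula is a G_5-tautology.

1.00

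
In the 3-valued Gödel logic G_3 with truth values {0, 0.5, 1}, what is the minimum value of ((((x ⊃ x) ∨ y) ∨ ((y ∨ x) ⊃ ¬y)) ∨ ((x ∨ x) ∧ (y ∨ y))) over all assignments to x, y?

1.00

Every assignment gives 1. For instance at x = 0, y = 0:
  (x ⊃ x): 0 ≤ 0, so result = 1
  ((x ⊃ x) ∨ y) = max(1, 0) = 1
  (y ∨ x) = max(0, 0) = 0
  ¬y: Gödel ¬ of 0 = 1 (operand is 0)
  ((y ∨ x) ⊃ ¬y): 0 ≤ 1, so result = 1
  (((x ⊃ x) ∨ y) ∨ ((y ∨ x) ⊃ ¬y)) = max(1, 1) = 1
  (x ∨ x) = max(0, 0) = 0
  (y ∨ y) = max(0, 0) = 0
  ((x ∨ x) ∧ (y ∨ y)) = min(0, 0) = 0
  ((((x ⊃ x) ∨ y) ∨ ((y ∨ x) ⊃ ¬y)) ∨ ((x ∨ x) ∧ (y ∨ y))) = max(1, 0) = 1
All 9 assignments give value 1 — the formula is a G_3-tautology.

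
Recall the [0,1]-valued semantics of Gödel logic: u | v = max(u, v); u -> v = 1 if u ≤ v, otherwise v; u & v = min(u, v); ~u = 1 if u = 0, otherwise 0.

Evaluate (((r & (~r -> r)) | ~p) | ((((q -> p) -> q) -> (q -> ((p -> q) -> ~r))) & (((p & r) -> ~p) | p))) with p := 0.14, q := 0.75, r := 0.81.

0.81

~r: Gödel ¬ of 0.81 = 0 (operand ≠ 0)
(~r -> r): 0 ≤ 0.81, so result = 1
(r & (~r -> r)) = min(0.81, 1) = 0.81
~p: Gödel ¬ of 0.14 = 0 (operand ≠ 0)
((r & (~r -> r)) | ~p) = max(0.81, 0) = 0.81
(q -> p): 0.75 > 0.14, so result = 0.14
((q -> p) -> q): 0.14 ≤ 0.75, so result = 1
(p -> q): 0.14 ≤ 0.75, so result = 1
~r: Gödel ¬ of 0.81 = 0 (operand ≠ 0)
((p -> q) -> ~r): 1 > 0, so result = 0
(q -> ((p -> q) -> ~r)): 0.75 > 0, so result = 0
(((q -> p) -> q) -> (q -> ((p -> q) -> ~r))): 1 > 0, so result = 0
(p & r) = min(0.14, 0.81) = 0.14
~p: Gödel ¬ of 0.14 = 0 (operand ≠ 0)
((p & r) -> ~p): 0.14 > 0, so result = 0
(((p & r) -> ~p) | p) = max(0, 0.14) = 0.14
((((q -> p) -> q) -> (q -> ((p -> q) -> ~r))) & (((p & r) -> ~p) | p)) = min(0, 0.14) = 0
(((r & (~r -> r)) | ~p) | ((((q -> p) -> q) -> (q -> ((p -> q) -> ~r))) & (((p & r) -> ~p) | p))) = max(0.81, 0) = 0.81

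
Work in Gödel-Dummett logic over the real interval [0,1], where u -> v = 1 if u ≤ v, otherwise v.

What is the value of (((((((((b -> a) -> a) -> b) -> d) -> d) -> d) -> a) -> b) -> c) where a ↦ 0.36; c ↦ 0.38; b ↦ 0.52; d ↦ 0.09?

(b -> a): 0.52 > 0.36, so result = 0.36
((b -> a) -> a): 0.36 ≤ 0.36, so result = 1
(((b -> a) -> a) -> b): 1 > 0.52, so result = 0.52
((((b -> a) -> a) -> b) -> d): 0.52 > 0.09, so result = 0.09
(((((b -> a) -> a) -> b) -> d) -> d): 0.09 ≤ 0.09, so result = 1
((((((b -> a) -> a) -> b) -> d) -> d) -> d): 1 > 0.09, so result = 0.09
(((((((b -> a) -> a) -> b) -> d) -> d) -> d) -> a): 0.09 ≤ 0.36, so result = 1
((((((((b -> a) -> a) -> b) -> d) -> d) -> d) -> a) -> b): 1 > 0.52, so result = 0.52
(((((((((b -> a) -> a) -> b) -> d) -> d) -> d) -> a) -> b) -> c): 0.52 > 0.38, so result = 0.38

0.38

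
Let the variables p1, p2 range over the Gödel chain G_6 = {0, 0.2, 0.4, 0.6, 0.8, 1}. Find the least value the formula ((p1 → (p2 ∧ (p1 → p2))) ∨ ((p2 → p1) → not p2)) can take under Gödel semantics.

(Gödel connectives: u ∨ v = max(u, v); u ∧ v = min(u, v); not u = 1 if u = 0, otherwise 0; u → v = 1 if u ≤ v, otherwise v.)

The minimum is attained at p1 = 0.4, p2 = 0.2:
  (p1 → p2): 0.4 > 0.2, so result = 0.2
  (p2 ∧ (p1 → p2)) = min(0.2, 0.2) = 0.2
  (p1 → (p2 ∧ (p1 → p2))): 0.4 > 0.2, so result = 0.2
  (p2 → p1): 0.2 ≤ 0.4, so result = 1
  not p2: Gödel ¬ of 0.2 = 0 (operand ≠ 0)
  ((p2 → p1) → not p2): 1 > 0, so result = 0
  ((p1 → (p2 ∧ (p1 → p2))) ∨ ((p2 → p1) → not p2)) = max(0.2, 0) = 0.2
Checking all 36 assignments confirms none give a value below 0.20.

0.20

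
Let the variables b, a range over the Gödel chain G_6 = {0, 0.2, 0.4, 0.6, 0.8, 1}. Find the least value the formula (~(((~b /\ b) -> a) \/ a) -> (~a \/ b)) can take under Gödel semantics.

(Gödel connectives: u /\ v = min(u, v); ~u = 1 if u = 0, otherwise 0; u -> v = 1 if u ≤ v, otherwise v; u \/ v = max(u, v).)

Every assignment gives 1. For instance at b = 0, a = 0:
  ~b: Gödel ¬ of 0 = 1 (operand is 0)
  (~b /\ b) = min(1, 0) = 0
  ((~b /\ b) -> a): 0 ≤ 0, so result = 1
  (((~b /\ b) -> a) \/ a) = max(1, 0) = 1
  ~(((~b /\ b) -> a) \/ a): Gödel ¬ of 1 = 0 (operand ≠ 0)
  ~a: Gödel ¬ of 0 = 1 (operand is 0)
  (~a \/ b) = max(1, 0) = 1
  (~(((~b /\ b) -> a) \/ a) -> (~a \/ b)): 0 ≤ 1, so result = 1
All 36 assignments give value 1 — the formula is a G_6-tautology.

1.00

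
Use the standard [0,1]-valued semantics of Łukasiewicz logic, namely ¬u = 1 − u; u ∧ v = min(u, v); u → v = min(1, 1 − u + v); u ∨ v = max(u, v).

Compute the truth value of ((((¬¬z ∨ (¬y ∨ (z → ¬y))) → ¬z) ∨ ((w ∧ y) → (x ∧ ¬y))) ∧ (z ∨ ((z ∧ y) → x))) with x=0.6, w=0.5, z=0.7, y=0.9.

0.60

¬z: Łukasiewicz ¬ gives 1 − 0.7 = 0.3
¬¬z: Łukasiewicz ¬ gives 1 − 0.3 = 0.7
¬y: Łukasiewicz ¬ gives 1 − 0.9 = 0.1
¬y: Łukasiewicz ¬ gives 1 − 0.9 = 0.1
(z → ¬y): min(1, 1 − 0.7 + 0.1) = 0.4
(¬y ∨ (z → ¬y)) = max(0.1, 0.4) = 0.4
(¬¬z ∨ (¬y ∨ (z → ¬y))) = max(0.7, 0.4) = 0.7
¬z: Łukasiewicz ¬ gives 1 − 0.7 = 0.3
((¬¬z ∨ (¬y ∨ (z → ¬y))) → ¬z): min(1, 1 − 0.7 + 0.3) = 0.6
(w ∧ y) = min(0.5, 0.9) = 0.5
¬y: Łukasiewicz ¬ gives 1 − 0.9 = 0.1
(x ∧ ¬y) = min(0.6, 0.1) = 0.1
((w ∧ y) → (x ∧ ¬y)): min(1, 1 − 0.5 + 0.1) = 0.6
(((¬¬z ∨ (¬y ∨ (z → ¬y))) → ¬z) ∨ ((w ∧ y) → (x ∧ ¬y))) = max(0.6, 0.6) = 0.6
(z ∧ y) = min(0.7, 0.9) = 0.7
((z ∧ y) → x): min(1, 1 − 0.7 + 0.6) = 0.9
(z ∨ ((z ∧ y) → x)) = max(0.7, 0.9) = 0.9
((((¬¬z ∨ (¬y ∨ (z → ¬y))) → ¬z) ∨ ((w ∧ y) → (x ∧ ¬y))) ∧ (z ∨ ((z ∧ y) → x))) = min(0.6, 0.9) = 0.6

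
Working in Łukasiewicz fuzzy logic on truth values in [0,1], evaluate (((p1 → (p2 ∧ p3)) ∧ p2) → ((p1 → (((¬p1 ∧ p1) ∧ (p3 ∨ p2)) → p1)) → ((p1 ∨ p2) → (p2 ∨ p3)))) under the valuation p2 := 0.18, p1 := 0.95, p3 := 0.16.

1.00

(p2 ∧ p3) = min(0.18, 0.16) = 0.16
(p1 → (p2 ∧ p3)): min(1, 1 − 0.95 + 0.16) = 0.21
((p1 → (p2 ∧ p3)) ∧ p2) = min(0.21, 0.18) = 0.18
¬p1: Łukasiewicz ¬ gives 1 − 0.95 = 0.05
(¬p1 ∧ p1) = min(0.05, 0.95) = 0.05
(p3 ∨ p2) = max(0.16, 0.18) = 0.18
((¬p1 ∧ p1) ∧ (p3 ∨ p2)) = min(0.05, 0.18) = 0.05
(((¬p1 ∧ p1) ∧ (p3 ∨ p2)) → p1): min(1, 1 − 0.05 + 0.95) = 1
(p1 → (((¬p1 ∧ p1) ∧ (p3 ∨ p2)) → p1)): min(1, 1 − 0.95 + 1) = 1
(p1 ∨ p2) = max(0.95, 0.18) = 0.95
(p2 ∨ p3) = max(0.18, 0.16) = 0.18
((p1 ∨ p2) → (p2 ∨ p3)): min(1, 1 − 0.95 + 0.18) = 0.23
((p1 → (((¬p1 ∧ p1) ∧ (p3 ∨ p2)) → p1)) → ((p1 ∨ p2) → (p2 ∨ p3))): min(1, 1 − 1 + 0.23) = 0.23
(((p1 → (p2 ∧ p3)) ∧ p2) → ((p1 → (((¬p1 ∧ p1) ∧ (p3 ∨ p2)) → p1)) → ((p1 ∨ p2) → (p2 ∨ p3)))): min(1, 1 − 0.18 + 0.23) = 1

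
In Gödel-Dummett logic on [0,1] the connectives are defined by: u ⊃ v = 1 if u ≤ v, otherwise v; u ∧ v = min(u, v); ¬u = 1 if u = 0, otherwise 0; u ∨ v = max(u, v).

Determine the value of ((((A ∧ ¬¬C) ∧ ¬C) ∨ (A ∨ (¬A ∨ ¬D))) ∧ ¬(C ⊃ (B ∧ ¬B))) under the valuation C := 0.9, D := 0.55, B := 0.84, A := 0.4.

¬C: Gödel ¬ of 0.9 = 0 (operand ≠ 0)
¬¬C: Gödel ¬ of 0 = 1 (operand is 0)
(A ∧ ¬¬C) = min(0.4, 1) = 0.4
¬C: Gödel ¬ of 0.9 = 0 (operand ≠ 0)
((A ∧ ¬¬C) ∧ ¬C) = min(0.4, 0) = 0
¬A: Gödel ¬ of 0.4 = 0 (operand ≠ 0)
¬D: Gödel ¬ of 0.55 = 0 (operand ≠ 0)
(¬A ∨ ¬D) = max(0, 0) = 0
(A ∨ (¬A ∨ ¬D)) = max(0.4, 0) = 0.4
(((A ∧ ¬¬C) ∧ ¬C) ∨ (A ∨ (¬A ∨ ¬D))) = max(0, 0.4) = 0.4
¬B: Gödel ¬ of 0.84 = 0 (operand ≠ 0)
(B ∧ ¬B) = min(0.84, 0) = 0
(C ⊃ (B ∧ ¬B)): 0.9 > 0, so result = 0
¬(C ⊃ (B ∧ ¬B)): Gödel ¬ of 0 = 1 (operand is 0)
((((A ∧ ¬¬C) ∧ ¬C) ∨ (A ∨ (¬A ∨ ¬D))) ∧ ¬(C ⊃ (B ∧ ¬B))) = min(0.4, 1) = 0.4

0.40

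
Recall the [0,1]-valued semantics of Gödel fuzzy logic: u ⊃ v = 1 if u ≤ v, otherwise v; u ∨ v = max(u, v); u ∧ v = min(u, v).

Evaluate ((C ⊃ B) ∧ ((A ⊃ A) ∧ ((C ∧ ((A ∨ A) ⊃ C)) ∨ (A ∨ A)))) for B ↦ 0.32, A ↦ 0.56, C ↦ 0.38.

(C ⊃ B): 0.38 > 0.32, so result = 0.32
(A ⊃ A): 0.56 ≤ 0.56, so result = 1
(A ∨ A) = max(0.56, 0.56) = 0.56
((A ∨ A) ⊃ C): 0.56 > 0.38, so result = 0.38
(C ∧ ((A ∨ A) ⊃ C)) = min(0.38, 0.38) = 0.38
(A ∨ A) = max(0.56, 0.56) = 0.56
((C ∧ ((A ∨ A) ⊃ C)) ∨ (A ∨ A)) = max(0.38, 0.56) = 0.56
((A ⊃ A) ∧ ((C ∧ ((A ∨ A) ⊃ C)) ∨ (A ∨ A))) = min(1, 0.56) = 0.56
((C ⊃ B) ∧ ((A ⊃ A) ∧ ((C ∧ ((A ∨ A) ⊃ C)) ∨ (A ∨ A)))) = min(0.32, 0.56) = 0.32

0.32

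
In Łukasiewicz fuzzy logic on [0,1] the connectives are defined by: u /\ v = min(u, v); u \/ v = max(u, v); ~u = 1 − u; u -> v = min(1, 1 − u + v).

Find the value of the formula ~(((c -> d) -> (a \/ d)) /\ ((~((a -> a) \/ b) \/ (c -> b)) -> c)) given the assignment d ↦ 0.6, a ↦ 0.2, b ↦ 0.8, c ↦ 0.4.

0.60

(c -> d): min(1, 1 − 0.4 + 0.6) = 1
(a \/ d) = max(0.2, 0.6) = 0.6
((c -> d) -> (a \/ d)): min(1, 1 − 1 + 0.6) = 0.6
(a -> a): min(1, 1 − 0.2 + 0.2) = 1
((a -> a) \/ b) = max(1, 0.8) = 1
~((a -> a) \/ b): Łukasiewicz ¬ gives 1 − 1 = 0
(c -> b): min(1, 1 − 0.4 + 0.8) = 1
(~((a -> a) \/ b) \/ (c -> b)) = max(0, 1) = 1
((~((a -> a) \/ b) \/ (c -> b)) -> c): min(1, 1 − 1 + 0.4) = 0.4
(((c -> d) -> (a \/ d)) /\ ((~((a -> a) \/ b) \/ (c -> b)) -> c)) = min(0.6, 0.4) = 0.4
~(((c -> d) -> (a \/ d)) /\ ((~((a -> a) \/ b) \/ (c -> b)) -> c)): Łukasiewicz ¬ gives 1 − 0.4 = 0.6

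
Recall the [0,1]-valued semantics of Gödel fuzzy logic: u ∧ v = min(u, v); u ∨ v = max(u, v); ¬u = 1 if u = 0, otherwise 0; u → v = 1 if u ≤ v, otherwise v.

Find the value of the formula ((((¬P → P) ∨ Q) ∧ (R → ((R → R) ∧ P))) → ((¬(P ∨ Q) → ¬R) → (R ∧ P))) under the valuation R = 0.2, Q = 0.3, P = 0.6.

¬P: Gödel ¬ of 0.6 = 0 (operand ≠ 0)
(¬P → P): 0 ≤ 0.6, so result = 1
((¬P → P) ∨ Q) = max(1, 0.3) = 1
(R → R): 0.2 ≤ 0.2, so result = 1
((R → R) ∧ P) = min(1, 0.6) = 0.6
(R → ((R → R) ∧ P)): 0.2 ≤ 0.6, so result = 1
(((¬P → P) ∨ Q) ∧ (R → ((R → R) ∧ P))) = min(1, 1) = 1
(P ∨ Q) = max(0.6, 0.3) = 0.6
¬(P ∨ Q): Gödel ¬ of 0.6 = 0 (operand ≠ 0)
¬R: Gödel ¬ of 0.2 = 0 (operand ≠ 0)
(¬(P ∨ Q) → ¬R): 0 ≤ 0, so result = 1
(R ∧ P) = min(0.2, 0.6) = 0.2
((¬(P ∨ Q) → ¬R) → (R ∧ P)): 1 > 0.2, so result = 0.2
((((¬P → P) ∨ Q) ∧ (R → ((R → R) ∧ P))) → ((¬(P ∨ Q) → ¬R) → (R ∧ P))): 1 > 0.2, so result = 0.2

0.20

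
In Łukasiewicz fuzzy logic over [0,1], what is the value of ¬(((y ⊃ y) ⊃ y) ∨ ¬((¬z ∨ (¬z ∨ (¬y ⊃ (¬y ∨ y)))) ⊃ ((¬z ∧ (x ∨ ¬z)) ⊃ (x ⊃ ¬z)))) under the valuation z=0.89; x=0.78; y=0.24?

0.76

(y ⊃ y): min(1, 1 − 0.24 + 0.24) = 1
((y ⊃ y) ⊃ y): min(1, 1 − 1 + 0.24) = 0.24
¬z: Łukasiewicz ¬ gives 1 − 0.89 = 0.11
¬z: Łukasiewicz ¬ gives 1 − 0.89 = 0.11
¬y: Łukasiewicz ¬ gives 1 − 0.24 = 0.76
¬y: Łukasiewicz ¬ gives 1 − 0.24 = 0.76
(¬y ∨ y) = max(0.76, 0.24) = 0.76
(¬y ⊃ (¬y ∨ y)): min(1, 1 − 0.76 + 0.76) = 1
(¬z ∨ (¬y ⊃ (¬y ∨ y))) = max(0.11, 1) = 1
(¬z ∨ (¬z ∨ (¬y ⊃ (¬y ∨ y)))) = max(0.11, 1) = 1
¬z: Łukasiewicz ¬ gives 1 − 0.89 = 0.11
¬z: Łukasiewicz ¬ gives 1 − 0.89 = 0.11
(x ∨ ¬z) = max(0.78, 0.11) = 0.78
(¬z ∧ (x ∨ ¬z)) = min(0.11, 0.78) = 0.11
¬z: Łukasiewicz ¬ gives 1 − 0.89 = 0.11
(x ⊃ ¬z): min(1, 1 − 0.78 + 0.11) = 0.33
((¬z ∧ (x ∨ ¬z)) ⊃ (x ⊃ ¬z)): min(1, 1 − 0.11 + 0.33) = 1
((¬z ∨ (¬z ∨ (¬y ⊃ (¬y ∨ y)))) ⊃ ((¬z ∧ (x ∨ ¬z)) ⊃ (x ⊃ ¬z))): min(1, 1 − 1 + 1) = 1
¬((¬z ∨ (¬z ∨ (¬y ⊃ (¬y ∨ y)))) ⊃ ((¬z ∧ (x ∨ ¬z)) ⊃ (x ⊃ ¬z))): Łukasiewicz ¬ gives 1 − 1 = 0
(((y ⊃ y) ⊃ y) ∨ ¬((¬z ∨ (¬z ∨ (¬y ⊃ (¬y ∨ y)))) ⊃ ((¬z ∧ (x ∨ ¬z)) ⊃ (x ⊃ ¬z)))) = max(0.24, 0) = 0.24
¬(((y ⊃ y) ⊃ y) ∨ ¬((¬z ∨ (¬z ∨ (¬y ⊃ (¬y ∨ y)))) ⊃ ((¬z ∧ (x ∨ ¬z)) ⊃ (x ⊃ ¬z)))): Łukasiewicz ¬ gives 1 − 0.24 = 0.76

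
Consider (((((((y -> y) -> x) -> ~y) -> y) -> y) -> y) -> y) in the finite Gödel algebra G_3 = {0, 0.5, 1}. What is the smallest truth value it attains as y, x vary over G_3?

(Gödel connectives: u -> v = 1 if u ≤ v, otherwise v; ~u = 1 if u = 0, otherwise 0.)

0.50

The minimum is attained at y = 0.5, x = 0.5:
  (y -> y): 0.5 ≤ 0.5, so result = 1
  ((y -> y) -> x): 1 > 0.5, so result = 0.5
  ~y: Gödel ¬ of 0.5 = 0 (operand ≠ 0)
  (((y -> y) -> x) -> ~y): 0.5 > 0, so result = 0
  ((((y -> y) -> x) -> ~y) -> y): 0 ≤ 0.5, so result = 1
  (((((y -> y) -> x) -> ~y) -> y) -> y): 1 > 0.5, so result = 0.5
  ((((((y -> y) -> x) -> ~y) -> y) -> y) -> y): 0.5 ≤ 0.5, so result = 1
  (((((((y -> y) -> x) -> ~y) -> y) -> y) -> y) -> y): 1 > 0.5, so result = 0.5
Checking all 9 assignments confirms none give a value below 0.50.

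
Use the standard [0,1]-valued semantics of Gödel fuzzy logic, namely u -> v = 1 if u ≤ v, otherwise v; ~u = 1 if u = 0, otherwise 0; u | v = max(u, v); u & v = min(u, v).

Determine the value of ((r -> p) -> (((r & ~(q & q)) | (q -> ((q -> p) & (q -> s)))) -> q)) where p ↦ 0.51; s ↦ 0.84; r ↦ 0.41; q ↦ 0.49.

(r -> p): 0.41 ≤ 0.51, so result = 1
(q & q) = min(0.49, 0.49) = 0.49
~(q & q): Gödel ¬ of 0.49 = 0 (operand ≠ 0)
(r & ~(q & q)) = min(0.41, 0) = 0
(q -> p): 0.49 ≤ 0.51, so result = 1
(q -> s): 0.49 ≤ 0.84, so result = 1
((q -> p) & (q -> s)) = min(1, 1) = 1
(q -> ((q -> p) & (q -> s))): 0.49 ≤ 1, so result = 1
((r & ~(q & q)) | (q -> ((q -> p) & (q -> s)))) = max(0, 1) = 1
(((r & ~(q & q)) | (q -> ((q -> p) & (q -> s)))) -> q): 1 > 0.49, so result = 0.49
((r -> p) -> (((r & ~(q & q)) | (q -> ((q -> p) & (q -> s)))) -> q)): 1 > 0.49, so result = 0.49

0.49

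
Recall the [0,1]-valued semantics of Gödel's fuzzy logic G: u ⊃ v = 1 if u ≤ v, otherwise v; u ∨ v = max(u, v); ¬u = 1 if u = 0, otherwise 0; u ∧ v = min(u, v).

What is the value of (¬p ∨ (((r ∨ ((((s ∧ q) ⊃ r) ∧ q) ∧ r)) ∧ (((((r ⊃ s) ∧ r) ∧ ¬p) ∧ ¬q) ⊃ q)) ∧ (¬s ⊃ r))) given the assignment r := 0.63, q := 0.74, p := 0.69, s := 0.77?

¬p: Gödel ¬ of 0.69 = 0 (operand ≠ 0)
(s ∧ q) = min(0.77, 0.74) = 0.74
((s ∧ q) ⊃ r): 0.74 > 0.63, so result = 0.63
(((s ∧ q) ⊃ r) ∧ q) = min(0.63, 0.74) = 0.63
((((s ∧ q) ⊃ r) ∧ q) ∧ r) = min(0.63, 0.63) = 0.63
(r ∨ ((((s ∧ q) ⊃ r) ∧ q) ∧ r)) = max(0.63, 0.63) = 0.63
(r ⊃ s): 0.63 ≤ 0.77, so result = 1
((r ⊃ s) ∧ r) = min(1, 0.63) = 0.63
¬p: Gödel ¬ of 0.69 = 0 (operand ≠ 0)
(((r ⊃ s) ∧ r) ∧ ¬p) = min(0.63, 0) = 0
¬q: Gödel ¬ of 0.74 = 0 (operand ≠ 0)
((((r ⊃ s) ∧ r) ∧ ¬p) ∧ ¬q) = min(0, 0) = 0
(((((r ⊃ s) ∧ r) ∧ ¬p) ∧ ¬q) ⊃ q): 0 ≤ 0.74, so result = 1
((r ∨ ((((s ∧ q) ⊃ r) ∧ q) ∧ r)) ∧ (((((r ⊃ s) ∧ r) ∧ ¬p) ∧ ¬q) ⊃ q)) = min(0.63, 1) = 0.63
¬s: Gödel ¬ of 0.77 = 0 (operand ≠ 0)
(¬s ⊃ r): 0 ≤ 0.63, so result = 1
(((r ∨ ((((s ∧ q) ⊃ r) ∧ q) ∧ r)) ∧ (((((r ⊃ s) ∧ r) ∧ ¬p) ∧ ¬q) ⊃ q)) ∧ (¬s ⊃ r)) = min(0.63, 1) = 0.63
(¬p ∨ (((r ∨ ((((s ∧ q) ⊃ r) ∧ q) ∧ r)) ∧ (((((r ⊃ s) ∧ r) ∧ ¬p) ∧ ¬q) ⊃ q)) ∧ (¬s ⊃ r))) = max(0, 0.63) = 0.63

0.63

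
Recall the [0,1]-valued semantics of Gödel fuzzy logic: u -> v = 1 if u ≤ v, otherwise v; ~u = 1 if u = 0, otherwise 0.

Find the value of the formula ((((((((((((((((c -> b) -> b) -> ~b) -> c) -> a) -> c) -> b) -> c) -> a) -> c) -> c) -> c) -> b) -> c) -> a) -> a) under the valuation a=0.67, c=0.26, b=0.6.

(c -> b): 0.26 ≤ 0.6, so result = 1
((c -> b) -> b): 1 > 0.6, so result = 0.6
~b: Gödel ¬ of 0.6 = 0 (operand ≠ 0)
(((c -> b) -> b) -> ~b): 0.6 > 0, so result = 0
((((c -> b) -> b) -> ~b) -> c): 0 ≤ 0.26, so result = 1
(((((c -> b) -> b) -> ~b) -> c) -> a): 1 > 0.67, so result = 0.67
((((((c -> b) -> b) -> ~b) -> c) -> a) -> c): 0.67 > 0.26, so result = 0.26
(((((((c -> b) -> b) -> ~b) -> c) -> a) -> c) -> b): 0.26 ≤ 0.6, so result = 1
((((((((c -> b) -> b) -> ~b) -> c) -> a) -> c) -> b) -> c): 1 > 0.26, so result = 0.26
(((((((((c -> b) -> b) -> ~b) -> c) -> a) -> c) -> b) -> c) -> a): 0.26 ≤ 0.67, so result = 1
((((((((((c -> b) -> b) -> ~b) -> c) -> a) -> c) -> b) -> c) -> a) -> c): 1 > 0.26, so result = 0.26
(((((((((((c -> b) -> b) -> ~b) -> c) -> a) -> c) -> b) -> c) -> a) -> c) -> c): 0.26 ≤ 0.26, so result = 1
((((((((((((c -> b) -> b) -> ~b) -> c) -> a) -> c) -> b) -> c) -> a) -> c) -> c) -> c): 1 > 0.26, so result = 0.26
(((((((((((((c -> b) -> b) -> ~b) -> c) -> a) -> c) -> b) -> c) -> a) -> c) -> c) -> c) -> b): 0.26 ≤ 0.6, so result = 1
((((((((((((((c -> b) -> b) -> ~b) -> c) -> a) -> c) -> b) -> c) -> a) -> c) -> c) -> c) -> b) -> c): 1 > 0.26, so result = 0.26
(((((((((((((((c -> b) -> b) -> ~b) -> c) -> a) -> c) -> b) -> c) -> a) -> c) -> c) -> c) -> b) -> c) -> a): 0.26 ≤ 0.67, so result = 1
((((((((((((((((c -> b) -> b) -> ~b) -> c) -> a) -> c) -> b) -> c) -> a) -> c) -> c) -> c) -> b) -> c) -> a) -> a): 1 > 0.67, so result = 0.67

0.67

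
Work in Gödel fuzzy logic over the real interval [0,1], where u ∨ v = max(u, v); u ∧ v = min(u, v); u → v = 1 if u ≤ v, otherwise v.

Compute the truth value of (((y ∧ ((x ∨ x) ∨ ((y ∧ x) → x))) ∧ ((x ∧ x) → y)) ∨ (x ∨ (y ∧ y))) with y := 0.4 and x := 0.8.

0.80

(x ∨ x) = max(0.8, 0.8) = 0.8
(y ∧ x) = min(0.4, 0.8) = 0.4
((y ∧ x) → x): 0.4 ≤ 0.8, so result = 1
((x ∨ x) ∨ ((y ∧ x) → x)) = max(0.8, 1) = 1
(y ∧ ((x ∨ x) ∨ ((y ∧ x) → x))) = min(0.4, 1) = 0.4
(x ∧ x) = min(0.8, 0.8) = 0.8
((x ∧ x) → y): 0.8 > 0.4, so result = 0.4
((y ∧ ((x ∨ x) ∨ ((y ∧ x) → x))) ∧ ((x ∧ x) → y)) = min(0.4, 0.4) = 0.4
(y ∧ y) = min(0.4, 0.4) = 0.4
(x ∨ (y ∧ y)) = max(0.8, 0.4) = 0.8
(((y ∧ ((x ∨ x) ∨ ((y ∧ x) → x))) ∧ ((x ∧ x) → y)) ∨ (x ∨ (y ∧ y))) = max(0.4, 0.8) = 0.8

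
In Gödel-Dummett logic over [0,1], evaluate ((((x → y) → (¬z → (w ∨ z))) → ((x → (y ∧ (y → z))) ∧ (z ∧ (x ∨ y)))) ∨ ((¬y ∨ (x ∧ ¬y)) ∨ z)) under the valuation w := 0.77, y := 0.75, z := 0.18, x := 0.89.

(x → y): 0.89 > 0.75, so result = 0.75
¬z: Gödel ¬ of 0.18 = 0 (operand ≠ 0)
(w ∨ z) = max(0.77, 0.18) = 0.77
(¬z → (w ∨ z)): 0 ≤ 0.77, so result = 1
((x → y) → (¬z → (w ∨ z))): 0.75 ≤ 1, so result = 1
(y → z): 0.75 > 0.18, so result = 0.18
(y ∧ (y → z)) = min(0.75, 0.18) = 0.18
(x → (y ∧ (y → z))): 0.89 > 0.18, so result = 0.18
(x ∨ y) = max(0.89, 0.75) = 0.89
(z ∧ (x ∨ y)) = min(0.18, 0.89) = 0.18
((x → (y ∧ (y → z))) ∧ (z ∧ (x ∨ y))) = min(0.18, 0.18) = 0.18
(((x → y) → (¬z → (w ∨ z))) → ((x → (y ∧ (y → z))) ∧ (z ∧ (x ∨ y)))): 1 > 0.18, so result = 0.18
¬y: Gödel ¬ of 0.75 = 0 (operand ≠ 0)
¬y: Gödel ¬ of 0.75 = 0 (operand ≠ 0)
(x ∧ ¬y) = min(0.89, 0) = 0
(¬y ∨ (x ∧ ¬y)) = max(0, 0) = 0
((¬y ∨ (x ∧ ¬y)) ∨ z) = max(0, 0.18) = 0.18
((((x → y) → (¬z → (w ∨ z))) → ((x → (y ∧ (y → z))) ∧ (z ∧ (x ∨ y)))) ∨ ((¬y ∨ (x ∧ ¬y)) ∨ z)) = max(0.18, 0.18) = 0.18

0.18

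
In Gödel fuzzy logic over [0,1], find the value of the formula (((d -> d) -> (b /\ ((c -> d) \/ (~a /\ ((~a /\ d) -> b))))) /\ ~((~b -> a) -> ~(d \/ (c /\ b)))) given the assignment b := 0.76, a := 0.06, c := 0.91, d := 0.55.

0.55

(d -> d): 0.55 ≤ 0.55, so result = 1
(c -> d): 0.91 > 0.55, so result = 0.55
~a: Gödel ¬ of 0.06 = 0 (operand ≠ 0)
~a: Gödel ¬ of 0.06 = 0 (operand ≠ 0)
(~a /\ d) = min(0, 0.55) = 0
((~a /\ d) -> b): 0 ≤ 0.76, so result = 1
(~a /\ ((~a /\ d) -> b)) = min(0, 1) = 0
((c -> d) \/ (~a /\ ((~a /\ d) -> b))) = max(0.55, 0) = 0.55
(b /\ ((c -> d) \/ (~a /\ ((~a /\ d) -> b)))) = min(0.76, 0.55) = 0.55
((d -> d) -> (b /\ ((c -> d) \/ (~a /\ ((~a /\ d) -> b))))): 1 > 0.55, so result = 0.55
~b: Gödel ¬ of 0.76 = 0 (operand ≠ 0)
(~b -> a): 0 ≤ 0.06, so result = 1
(c /\ b) = min(0.91, 0.76) = 0.76
(d \/ (c /\ b)) = max(0.55, 0.76) = 0.76
~(d \/ (c /\ b)): Gödel ¬ of 0.76 = 0 (operand ≠ 0)
((~b -> a) -> ~(d \/ (c /\ b))): 1 > 0, so result = 0
~((~b -> a) -> ~(d \/ (c /\ b))): Gödel ¬ of 0 = 1 (operand is 0)
(((d -> d) -> (b /\ ((c -> d) \/ (~a /\ ((~a /\ d) -> b))))) /\ ~((~b -> a) -> ~(d \/ (c /\ b)))) = min(0.55, 1) = 0.55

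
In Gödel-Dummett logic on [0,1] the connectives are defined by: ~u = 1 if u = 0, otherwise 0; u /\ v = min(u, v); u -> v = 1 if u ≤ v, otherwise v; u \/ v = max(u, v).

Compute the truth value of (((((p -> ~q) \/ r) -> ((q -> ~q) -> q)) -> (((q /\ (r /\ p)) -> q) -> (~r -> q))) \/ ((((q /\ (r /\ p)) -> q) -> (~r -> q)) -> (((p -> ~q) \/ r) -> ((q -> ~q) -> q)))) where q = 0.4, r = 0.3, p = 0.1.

~q: Gödel ¬ of 0.4 = 0 (operand ≠ 0)
(p -> ~q): 0.1 > 0, so result = 0
((p -> ~q) \/ r) = max(0, 0.3) = 0.3
~q: Gödel ¬ of 0.4 = 0 (operand ≠ 0)
(q -> ~q): 0.4 > 0, so result = 0
((q -> ~q) -> q): 0 ≤ 0.4, so result = 1
(((p -> ~q) \/ r) -> ((q -> ~q) -> q)): 0.3 ≤ 1, so result = 1
(r /\ p) = min(0.3, 0.1) = 0.1
(q /\ (r /\ p)) = min(0.4, 0.1) = 0.1
((q /\ (r /\ p)) -> q): 0.1 ≤ 0.4, so result = 1
~r: Gödel ¬ of 0.3 = 0 (operand ≠ 0)
(~r -> q): 0 ≤ 0.4, so result = 1
(((q /\ (r /\ p)) -> q) -> (~r -> q)): 1 ≤ 1, so result = 1
((((p -> ~q) \/ r) -> ((q -> ~q) -> q)) -> (((q /\ (r /\ p)) -> q) -> (~r -> q))): 1 ≤ 1, so result = 1
(r /\ p) = min(0.3, 0.1) = 0.1
(q /\ (r /\ p)) = min(0.4, 0.1) = 0.1
((q /\ (r /\ p)) -> q): 0.1 ≤ 0.4, so result = 1
~r: Gödel ¬ of 0.3 = 0 (operand ≠ 0)
(~r -> q): 0 ≤ 0.4, so result = 1
(((q /\ (r /\ p)) -> q) -> (~r -> q)): 1 ≤ 1, so result = 1
~q: Gödel ¬ of 0.4 = 0 (operand ≠ 0)
(p -> ~q): 0.1 > 0, so result = 0
((p -> ~q) \/ r) = max(0, 0.3) = 0.3
~q: Gödel ¬ of 0.4 = 0 (operand ≠ 0)
(q -> ~q): 0.4 > 0, so result = 0
((q -> ~q) -> q): 0 ≤ 0.4, so result = 1
(((p -> ~q) \/ r) -> ((q -> ~q) -> q)): 0.3 ≤ 1, so result = 1
((((q /\ (r /\ p)) -> q) -> (~r -> q)) -> (((p -> ~q) \/ r) -> ((q -> ~q) -> q))): 1 ≤ 1, so result = 1
(((((p -> ~q) \/ r) -> ((q -> ~q) -> q)) -> (((q /\ (r /\ p)) -> q) -> (~r -> q))) \/ ((((q /\ (r /\ p)) -> q) -> (~r -> q)) -> (((p -> ~q) \/ r) -> ((q -> ~q) -> q)))) = max(1, 1) = 1

1.00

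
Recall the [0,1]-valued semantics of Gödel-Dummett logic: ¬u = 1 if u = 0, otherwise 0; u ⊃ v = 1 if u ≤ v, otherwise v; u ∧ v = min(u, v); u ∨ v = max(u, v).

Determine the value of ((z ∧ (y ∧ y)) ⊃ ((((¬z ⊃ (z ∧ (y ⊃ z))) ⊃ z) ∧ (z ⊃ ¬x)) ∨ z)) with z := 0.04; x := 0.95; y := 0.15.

1.00

(y ∧ y) = min(0.15, 0.15) = 0.15
(z ∧ (y ∧ y)) = min(0.04, 0.15) = 0.04
¬z: Gödel ¬ of 0.04 = 0 (operand ≠ 0)
(y ⊃ z): 0.15 > 0.04, so result = 0.04
(z ∧ (y ⊃ z)) = min(0.04, 0.04) = 0.04
(¬z ⊃ (z ∧ (y ⊃ z))): 0 ≤ 0.04, so result = 1
((¬z ⊃ (z ∧ (y ⊃ z))) ⊃ z): 1 > 0.04, so result = 0.04
¬x: Gödel ¬ of 0.95 = 0 (operand ≠ 0)
(z ⊃ ¬x): 0.04 > 0, so result = 0
(((¬z ⊃ (z ∧ (y ⊃ z))) ⊃ z) ∧ (z ⊃ ¬x)) = min(0.04, 0) = 0
((((¬z ⊃ (z ∧ (y ⊃ z))) ⊃ z) ∧ (z ⊃ ¬x)) ∨ z) = max(0, 0.04) = 0.04
((z ∧ (y ∧ y)) ⊃ ((((¬z ⊃ (z ∧ (y ⊃ z))) ⊃ z) ∧ (z ⊃ ¬x)) ∨ z)): 0.04 ≤ 0.04, so result = 1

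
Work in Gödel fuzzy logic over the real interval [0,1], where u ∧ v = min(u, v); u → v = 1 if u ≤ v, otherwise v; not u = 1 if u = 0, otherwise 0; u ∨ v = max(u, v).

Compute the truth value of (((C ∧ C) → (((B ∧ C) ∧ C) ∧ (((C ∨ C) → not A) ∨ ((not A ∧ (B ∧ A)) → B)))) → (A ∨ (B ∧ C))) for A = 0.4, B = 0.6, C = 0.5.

0.50

(C ∧ C) = min(0.5, 0.5) = 0.5
(B ∧ C) = min(0.6, 0.5) = 0.5
((B ∧ C) ∧ C) = min(0.5, 0.5) = 0.5
(C ∨ C) = max(0.5, 0.5) = 0.5
not A: Gödel ¬ of 0.4 = 0 (operand ≠ 0)
((C ∨ C) → not A): 0.5 > 0, so result = 0
not A: Gödel ¬ of 0.4 = 0 (operand ≠ 0)
(B ∧ A) = min(0.6, 0.4) = 0.4
(not A ∧ (B ∧ A)) = min(0, 0.4) = 0
((not A ∧ (B ∧ A)) → B): 0 ≤ 0.6, so result = 1
(((C ∨ C) → not A) ∨ ((not A ∧ (B ∧ A)) → B)) = max(0, 1) = 1
(((B ∧ C) ∧ C) ∧ (((C ∨ C) → not A) ∨ ((not A ∧ (B ∧ A)) → B))) = min(0.5, 1) = 0.5
((C ∧ C) → (((B ∧ C) ∧ C) ∧ (((C ∨ C) → not A) ∨ ((not A ∧ (B ∧ A)) → B)))): 0.5 ≤ 0.5, so result = 1
(B ∧ C) = min(0.6, 0.5) = 0.5
(A ∨ (B ∧ C)) = max(0.4, 0.5) = 0.5
(((C ∧ C) → (((B ∧ C) ∧ C) ∧ (((C ∨ C) → not A) ∨ ((not A ∧ (B ∧ A)) → B)))) → (A ∨ (B ∧ C))): 1 > 0.5, so result = 0.5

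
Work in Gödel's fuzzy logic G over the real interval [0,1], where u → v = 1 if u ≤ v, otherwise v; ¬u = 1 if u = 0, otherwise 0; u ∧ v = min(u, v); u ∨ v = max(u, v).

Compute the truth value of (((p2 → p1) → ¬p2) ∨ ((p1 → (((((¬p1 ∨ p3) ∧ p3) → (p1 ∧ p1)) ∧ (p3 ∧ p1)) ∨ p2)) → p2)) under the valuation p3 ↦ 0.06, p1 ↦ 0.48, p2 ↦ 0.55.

0.55

(p2 → p1): 0.55 > 0.48, so result = 0.48
¬p2: Gödel ¬ of 0.55 = 0 (operand ≠ 0)
((p2 → p1) → ¬p2): 0.48 > 0, so result = 0
¬p1: Gödel ¬ of 0.48 = 0 (operand ≠ 0)
(¬p1 ∨ p3) = max(0, 0.06) = 0.06
((¬p1 ∨ p3) ∧ p3) = min(0.06, 0.06) = 0.06
(p1 ∧ p1) = min(0.48, 0.48) = 0.48
(((¬p1 ∨ p3) ∧ p3) → (p1 ∧ p1)): 0.06 ≤ 0.48, so result = 1
(p3 ∧ p1) = min(0.06, 0.48) = 0.06
((((¬p1 ∨ p3) ∧ p3) → (p1 ∧ p1)) ∧ (p3 ∧ p1)) = min(1, 0.06) = 0.06
(((((¬p1 ∨ p3) ∧ p3) → (p1 ∧ p1)) ∧ (p3 ∧ p1)) ∨ p2) = max(0.06, 0.55) = 0.55
(p1 → (((((¬p1 ∨ p3) ∧ p3) → (p1 ∧ p1)) ∧ (p3 ∧ p1)) ∨ p2)): 0.48 ≤ 0.55, so result = 1
((p1 → (((((¬p1 ∨ p3) ∧ p3) → (p1 ∧ p1)) ∧ (p3 ∧ p1)) ∨ p2)) → p2): 1 > 0.55, so result = 0.55
(((p2 → p1) → ¬p2) ∨ ((p1 → (((((¬p1 ∨ p3) ∧ p3) → (p1 ∧ p1)) ∧ (p3 ∧ p1)) ∨ p2)) → p2)) = max(0, 0.55) = 0.55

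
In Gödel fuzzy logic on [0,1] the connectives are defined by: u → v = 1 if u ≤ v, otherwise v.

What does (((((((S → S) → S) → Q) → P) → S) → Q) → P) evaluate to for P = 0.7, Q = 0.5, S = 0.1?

(S → S): 0.1 ≤ 0.1, so result = 1
((S → S) → S): 1 > 0.1, so result = 0.1
(((S → S) → S) → Q): 0.1 ≤ 0.5, so result = 1
((((S → S) → S) → Q) → P): 1 > 0.7, so result = 0.7
(((((S → S) → S) → Q) → P) → S): 0.7 > 0.1, so result = 0.1
((((((S → S) → S) → Q) → P) → S) → Q): 0.1 ≤ 0.5, so result = 1
(((((((S → S) → S) → Q) → P) → S) → Q) → P): 1 > 0.7, so result = 0.7

0.70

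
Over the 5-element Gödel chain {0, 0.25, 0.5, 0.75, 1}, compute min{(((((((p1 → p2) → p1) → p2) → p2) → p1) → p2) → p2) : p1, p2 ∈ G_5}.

0.25

The minimum is attained at p1 = 0, p2 = 0.25:
  (p1 → p2): 0 ≤ 0.25, so result = 1
  ((p1 → p2) → p1): 1 > 0, so result = 0
  (((p1 → p2) → p1) → p2): 0 ≤ 0.25, so result = 1
  ((((p1 → p2) → p1) → p2) → p2): 1 > 0.25, so result = 0.25
  (((((p1 → p2) → p1) → p2) → p2) → p1): 0.25 > 0, so result = 0
  ((((((p1 → p2) → p1) → p2) → p2) → p1) → p2): 0 ≤ 0.25, so result = 1
  (((((((p1 → p2) → p1) → p2) → p2) → p1) → p2) → p2): 1 > 0.25, so result = 0.25
Checking all 25 assignments confirms none give a value below 0.25.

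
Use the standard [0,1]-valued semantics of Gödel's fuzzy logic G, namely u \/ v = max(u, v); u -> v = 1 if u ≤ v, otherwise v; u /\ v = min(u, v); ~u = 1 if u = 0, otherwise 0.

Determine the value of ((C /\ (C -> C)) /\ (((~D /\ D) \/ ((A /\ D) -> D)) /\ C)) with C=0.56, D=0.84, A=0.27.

0.56

(C -> C): 0.56 ≤ 0.56, so result = 1
(C /\ (C -> C)) = min(0.56, 1) = 0.56
~D: Gödel ¬ of 0.84 = 0 (operand ≠ 0)
(~D /\ D) = min(0, 0.84) = 0
(A /\ D) = min(0.27, 0.84) = 0.27
((A /\ D) -> D): 0.27 ≤ 0.84, so result = 1
((~D /\ D) \/ ((A /\ D) -> D)) = max(0, 1) = 1
(((~D /\ D) \/ ((A /\ D) -> D)) /\ C) = min(1, 0.56) = 0.56
((C /\ (C -> C)) /\ (((~D /\ D) \/ ((A /\ D) -> D)) /\ C)) = min(0.56, 0.56) = 0.56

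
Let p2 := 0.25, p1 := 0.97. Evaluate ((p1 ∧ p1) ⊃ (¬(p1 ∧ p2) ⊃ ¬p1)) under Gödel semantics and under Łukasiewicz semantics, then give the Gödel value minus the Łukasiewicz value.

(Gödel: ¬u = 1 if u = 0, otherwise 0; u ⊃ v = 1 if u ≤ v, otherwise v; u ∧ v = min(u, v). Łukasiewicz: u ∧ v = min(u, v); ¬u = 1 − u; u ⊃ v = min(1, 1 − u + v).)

Gödel evaluation:
  (p1 ∧ p1) = min(0.97, 0.97) = 0.97
  (p1 ∧ p2) = min(0.97, 0.25) = 0.25
  ¬(p1 ∧ p2): Gödel ¬ of 0.25 = 0 (operand ≠ 0)
  ¬p1: Gödel ¬ of 0.97 = 0 (operand ≠ 0)
  (¬(p1 ∧ p2) ⊃ ¬p1): 0 ≤ 0, so result = 1
  ((p1 ∧ p1) ⊃ (¬(p1 ∧ p2) ⊃ ¬p1)): 0.97 ≤ 1, so result = 1
  Gödel value = 1
Łukasiewicz evaluation:
  (p1 ∧ p1) = min(0.97, 0.97) = 0.97
  (p1 ∧ p2) = min(0.97, 0.25) = 0.25
  ¬(p1 ∧ p2): Łukasiewicz ¬ gives 1 − 0.25 = 0.75
  ¬p1: Łukasiewicz ¬ gives 1 − 0.97 = 0.03
  (¬(p1 ∧ p2) ⊃ ¬p1): min(1, 1 − 0.75 + 0.03) = 0.28
  ((p1 ∧ p1) ⊃ (¬(p1 ∧ p2) ⊃ ¬p1)): min(1, 1 − 0.97 + 0.28) = 0.31
  Łukasiewicz value = 0.31
Difference: 1 − 0.31 = 0.69

0.69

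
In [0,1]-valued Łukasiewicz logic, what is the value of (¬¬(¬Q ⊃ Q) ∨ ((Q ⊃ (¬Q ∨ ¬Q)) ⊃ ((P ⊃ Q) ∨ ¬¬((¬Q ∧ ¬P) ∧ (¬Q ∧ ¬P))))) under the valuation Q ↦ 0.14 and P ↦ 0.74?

¬Q: Łukasiewicz ¬ gives 1 − 0.14 = 0.86
(¬Q ⊃ Q): min(1, 1 − 0.86 + 0.14) = 0.28
¬(¬Q ⊃ Q): Łukasiewicz ¬ gives 1 − 0.28 = 0.72
¬¬(¬Q ⊃ Q): Łukasiewicz ¬ gives 1 − 0.72 = 0.28
¬Q: Łukasiewicz ¬ gives 1 − 0.14 = 0.86
¬Q: Łukasiewicz ¬ gives 1 − 0.14 = 0.86
(¬Q ∨ ¬Q) = max(0.86, 0.86) = 0.86
(Q ⊃ (¬Q ∨ ¬Q)): min(1, 1 − 0.14 + 0.86) = 1
(P ⊃ Q): min(1, 1 − 0.74 + 0.14) = 0.4
¬Q: Łukasiewicz ¬ gives 1 − 0.14 = 0.86
¬P: Łukasiewicz ¬ gives 1 − 0.74 = 0.26
(¬Q ∧ ¬P) = min(0.86, 0.26) = 0.26
¬Q: Łukasiewicz ¬ gives 1 − 0.14 = 0.86
¬P: Łukasiewicz ¬ gives 1 − 0.74 = 0.26
(¬Q ∧ ¬P) = min(0.86, 0.26) = 0.26
((¬Q ∧ ¬P) ∧ (¬Q ∧ ¬P)) = min(0.26, 0.26) = 0.26
¬((¬Q ∧ ¬P) ∧ (¬Q ∧ ¬P)): Łukasiewicz ¬ gives 1 − 0.26 = 0.74
¬¬((¬Q ∧ ¬P) ∧ (¬Q ∧ ¬P)): Łukasiewicz ¬ gives 1 − 0.74 = 0.26
((P ⊃ Q) ∨ ¬¬((¬Q ∧ ¬P) ∧ (¬Q ∧ ¬P))) = max(0.4, 0.26) = 0.4
((Q ⊃ (¬Q ∨ ¬Q)) ⊃ ((P ⊃ Q) ∨ ¬¬((¬Q ∧ ¬P) ∧ (¬Q ∧ ¬P)))): min(1, 1 − 1 + 0.4) = 0.4
(¬¬(¬Q ⊃ Q) ∨ ((Q ⊃ (¬Q ∨ ¬Q)) ⊃ ((P ⊃ Q) ∨ ¬¬((¬Q ∧ ¬P) ∧ (¬Q ∧ ¬P))))) = max(0.28, 0.4) = 0.4

0.40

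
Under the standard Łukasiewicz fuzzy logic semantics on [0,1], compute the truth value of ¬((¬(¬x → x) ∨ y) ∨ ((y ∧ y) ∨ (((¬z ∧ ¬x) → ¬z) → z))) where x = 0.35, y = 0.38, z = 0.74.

¬x: Łukasiewicz ¬ gives 1 − 0.35 = 0.65
(¬x → x): min(1, 1 − 0.65 + 0.35) = 0.7
¬(¬x → x): Łukasiewicz ¬ gives 1 − 0.7 = 0.3
(¬(¬x → x) ∨ y) = max(0.3, 0.38) = 0.38
(y ∧ y) = min(0.38, 0.38) = 0.38
¬z: Łukasiewicz ¬ gives 1 − 0.74 = 0.26
¬x: Łukasiewicz ¬ gives 1 − 0.35 = 0.65
(¬z ∧ ¬x) = min(0.26, 0.65) = 0.26
¬z: Łukasiewicz ¬ gives 1 − 0.74 = 0.26
((¬z ∧ ¬x) → ¬z): min(1, 1 − 0.26 + 0.26) = 1
(((¬z ∧ ¬x) → ¬z) → z): min(1, 1 − 1 + 0.74) = 0.74
((y ∧ y) ∨ (((¬z ∧ ¬x) → ¬z) → z)) = max(0.38, 0.74) = 0.74
((¬(¬x → x) ∨ y) ∨ ((y ∧ y) ∨ (((¬z ∧ ¬x) → ¬z) → z))) = max(0.38, 0.74) = 0.74
¬((¬(¬x → x) ∨ y) ∨ ((y ∧ y) ∨ (((¬z ∧ ¬x) → ¬z) → z))): Łukasiewicz ¬ gives 1 − 0.74 = 0.26

0.26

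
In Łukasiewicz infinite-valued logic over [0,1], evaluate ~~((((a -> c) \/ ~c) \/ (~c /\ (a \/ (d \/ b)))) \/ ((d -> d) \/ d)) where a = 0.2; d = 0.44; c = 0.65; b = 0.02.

1.00

(a -> c): min(1, 1 − 0.2 + 0.65) = 1
~c: Łukasiewicz ¬ gives 1 − 0.65 = 0.35
((a -> c) \/ ~c) = max(1, 0.35) = 1
~c: Łukasiewicz ¬ gives 1 − 0.65 = 0.35
(d \/ b) = max(0.44, 0.02) = 0.44
(a \/ (d \/ b)) = max(0.2, 0.44) = 0.44
(~c /\ (a \/ (d \/ b))) = min(0.35, 0.44) = 0.35
(((a -> c) \/ ~c) \/ (~c /\ (a \/ (d \/ b)))) = max(1, 0.35) = 1
(d -> d): min(1, 1 − 0.44 + 0.44) = 1
((d -> d) \/ d) = max(1, 0.44) = 1
((((a -> c) \/ ~c) \/ (~c /\ (a \/ (d \/ b)))) \/ ((d -> d) \/ d)) = max(1, 1) = 1
~((((a -> c) \/ ~c) \/ (~c /\ (a \/ (d \/ b)))) \/ ((d -> d) \/ d)): Łukasiewicz ¬ gives 1 − 1 = 0
~~((((a -> c) \/ ~c) \/ (~c /\ (a \/ (d \/ b)))) \/ ((d -> d) \/ d)): Łukasiewicz ¬ gives 1 − 0 = 1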